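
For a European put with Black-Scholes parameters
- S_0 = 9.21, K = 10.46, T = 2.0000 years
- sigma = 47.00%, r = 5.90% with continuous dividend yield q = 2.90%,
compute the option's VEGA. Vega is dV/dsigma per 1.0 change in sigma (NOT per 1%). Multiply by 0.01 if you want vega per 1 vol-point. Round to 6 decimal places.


d1 = 0.2311357422; d2 = -0.4335446321
phi(d1) = 0.3884268563; exp(-qT) = 0.9436499474; exp(-rT) = 0.8886960526
Vega = S * exp(-qT) * phi(d1) * sqrt(T) = 9.2100 * 0.9436499474 * 0.3884268563 * 1.4142135624 = 4.774136

Answer: Vega = 4.774136


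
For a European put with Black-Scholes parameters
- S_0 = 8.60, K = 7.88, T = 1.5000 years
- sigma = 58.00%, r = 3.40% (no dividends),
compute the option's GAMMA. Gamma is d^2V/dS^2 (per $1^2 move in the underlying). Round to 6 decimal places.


Answer: Gamma = 0.056135

Derivation:
d1 = 0.5500572750; d2 = -0.1602947504
phi(d1) = 0.3429330515; exp(-qT) = 1.0000000000; exp(-rT) = 0.9502786705
Gamma = exp(-qT) * phi(d1) / (S * sigma * sqrt(T)) = 1.0000000000 * 0.3429330515 / (8.6000 * 0.5800 * 1.2247448714) = 0.056135


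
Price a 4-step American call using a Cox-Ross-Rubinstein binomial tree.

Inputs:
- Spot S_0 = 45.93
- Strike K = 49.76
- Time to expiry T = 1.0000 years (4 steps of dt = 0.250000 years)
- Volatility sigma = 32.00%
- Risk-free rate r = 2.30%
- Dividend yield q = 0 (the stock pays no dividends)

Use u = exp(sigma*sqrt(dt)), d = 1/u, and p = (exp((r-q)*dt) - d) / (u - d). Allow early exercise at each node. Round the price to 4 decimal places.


Answer: Price = V(0,0) = 4.9128

Derivation:
dt = T/N = 0.250000
u = exp(sigma*sqrt(dt)) = 1.173511; d = 1/u = 0.852144
p = (exp((r-q)*dt) - d) / (u - d) = 0.478029
Discount per step: exp(-r*dt) = 0.994266
Stock lattice S(k, i) with i counting down-moves:
  k=0: S(0,0) = 45.9300
  k=1: S(1,0) = 53.8994; S(1,1) = 39.1390
  k=2: S(2,0) = 63.2515; S(2,1) = 45.9300; S(2,2) = 33.3520
  k=3: S(3,0) = 74.2263; S(3,1) = 53.8994; S(3,2) = 39.1390; S(3,3) = 28.4207
  k=4: S(4,0) = 87.1054; S(4,1) = 63.2515; S(4,2) = 45.9300; S(4,3) = 33.3520; S(4,4) = 24.2185
Terminal payoffs V(N, i) = max(S_T - K, 0):
  V(4,0) = 37.345367; V(4,1) = 13.491478; V(4,2) = 0.000000; V(4,3) = 0.000000; V(4,4) = 0.000000
Backward induction: V(k, i) = exp(-r*dt) * [p * V(k+1, i) + (1-p) * V(k+1, i+1)]; then take max(V_cont, immediate exercise) for American.
  V(3,0) = exp(-r*dt) * [p*37.345367 + (1-p)*13.491478] = 24.751596; exercise = 24.466297; V(3,0) = max -> 24.751596
  V(3,1) = exp(-r*dt) * [p*13.491478 + (1-p)*0.000000] = 6.412340; exercise = 4.139354; V(3,1) = max -> 6.412340
  V(3,2) = exp(-r*dt) * [p*0.000000 + (1-p)*0.000000] = 0.000000; exercise = 0.000000; V(3,2) = max -> 0.000000
  V(3,3) = exp(-r*dt) * [p*0.000000 + (1-p)*0.000000] = 0.000000; exercise = 0.000000; V(3,3) = max -> 0.000000
  V(2,0) = exp(-r*dt) * [p*24.751596 + (1-p)*6.412340] = 15.092007; exercise = 13.491478; V(2,0) = max -> 15.092007
  V(2,1) = exp(-r*dt) * [p*6.412340 + (1-p)*0.000000] = 3.047710; exercise = 0.000000; V(2,1) = max -> 3.047710
  V(2,2) = exp(-r*dt) * [p*0.000000 + (1-p)*0.000000] = 0.000000; exercise = 0.000000; V(2,2) = max -> 0.000000
  V(1,0) = exp(-r*dt) * [p*15.092007 + (1-p)*3.047710] = 8.754748; exercise = 4.139354; V(1,0) = max -> 8.754748
  V(1,1) = exp(-r*dt) * [p*3.047710 + (1-p)*0.000000] = 1.448540; exercise = 0.000000; V(1,1) = max -> 1.448540
  V(0,0) = exp(-r*dt) * [p*8.754748 + (1-p)*1.448540] = 4.912789; exercise = 0.000000; V(0,0) = max -> 4.912789


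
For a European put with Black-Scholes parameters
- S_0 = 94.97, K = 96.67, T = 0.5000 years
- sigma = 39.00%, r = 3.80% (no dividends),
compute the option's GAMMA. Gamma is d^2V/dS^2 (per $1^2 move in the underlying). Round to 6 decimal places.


Answer: Gamma = 0.015079

Derivation:
d1 = 0.1424473347; d2 = -0.1333243099
phi(d1) = 0.3949152260; exp(-qT) = 1.0000000000; exp(-rT) = 0.9811793622
Gamma = exp(-qT) * phi(d1) / (S * sigma * sqrt(T)) = 1.0000000000 * 0.3949152260 / (94.9700 * 0.3900 * 0.7071067812) = 0.015079


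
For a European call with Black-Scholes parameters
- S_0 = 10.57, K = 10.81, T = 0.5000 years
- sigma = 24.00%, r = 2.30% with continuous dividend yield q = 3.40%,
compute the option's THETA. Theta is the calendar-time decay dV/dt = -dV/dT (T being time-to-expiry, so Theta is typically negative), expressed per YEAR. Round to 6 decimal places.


d1 = -0.0798549345; d2 = -0.2495605620
phi(d1) = 0.3976723164; exp(-qT) = 0.9831436846; exp(-rT) = 0.9885658722
Theta = -S*exp(-qT)*phi(d1)*sigma/(2*sqrt(T)) - r*K*exp(-rT)*N(d2) + q*S*exp(-qT)*N(d1)
N(d1) = 0.4681763162; N(d2) = 0.4014636003; sqrt(T) = 0.7071067812
Term 1 = -10.5700 * 0.9831436846 * 0.3976723164 * 0.2400 / (2 * 0.7071067812) = -0.7013157366
Term 2 = -0.0230 * 10.8100 * 0.9885658722 * 0.4014636003 = -0.0986745872
Term 3 = 0.0340 * 10.5700 * 0.9831436846 * 0.4681763162 = 0.1654170754
Theta = -0.7013157366 + (-0.0986745872) + (0.1654170754) = -0.634573

Answer: Theta = -0.634573


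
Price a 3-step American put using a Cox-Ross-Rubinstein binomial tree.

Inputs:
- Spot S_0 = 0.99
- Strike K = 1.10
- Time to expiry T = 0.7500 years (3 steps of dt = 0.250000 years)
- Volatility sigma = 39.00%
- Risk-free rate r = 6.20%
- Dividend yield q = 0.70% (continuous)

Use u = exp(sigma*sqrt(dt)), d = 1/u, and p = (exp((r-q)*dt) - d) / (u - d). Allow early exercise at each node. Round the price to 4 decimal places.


Answer: Price = V(0,0) = 0.1796

Derivation:
dt = T/N = 0.250000
u = exp(sigma*sqrt(dt)) = 1.215311; d = 1/u = 0.822835
p = (exp((r-q)*dt) - d) / (u - d) = 0.486680
Discount per step: exp(-r*dt) = 0.984620
Stock lattice S(k, i) with i counting down-moves:
  k=0: S(0,0) = 0.9900
  k=1: S(1,0) = 1.2032; S(1,1) = 0.8146
  k=2: S(2,0) = 1.4622; S(2,1) = 0.9900; S(2,2) = 0.6703
  k=3: S(3,0) = 1.7770; S(3,1) = 1.2032; S(3,2) = 0.8146; S(3,3) = 0.5515
Terminal payoffs V(N, i) = max(K - S_T, 0):
  V(3,0) = 0.000000; V(3,1) = 0.000000; V(3,2) = 0.285394; V(3,3) = 0.548465
Backward induction: V(k, i) = exp(-r*dt) * [p * V(k+1, i) + (1-p) * V(k+1, i+1)]; then take max(V_cont, immediate exercise) for American.
  V(2,0) = exp(-r*dt) * [p*0.000000 + (1-p)*0.000000] = 0.000000; exercise = 0.000000; V(2,0) = max -> 0.000000
  V(2,1) = exp(-r*dt) * [p*0.000000 + (1-p)*0.285394] = 0.144245; exercise = 0.110000; V(2,1) = max -> 0.144245
  V(2,2) = exp(-r*dt) * [p*0.285394 + (1-p)*0.548465] = 0.413967; exercise = 0.429714; V(2,2) = max -> 0.429714
  V(1,0) = exp(-r*dt) * [p*0.000000 + (1-p)*0.144245] = 0.072905; exercise = 0.000000; V(1,0) = max -> 0.072905
  V(1,1) = exp(-r*dt) * [p*0.144245 + (1-p)*0.429714] = 0.286310; exercise = 0.285394; V(1,1) = max -> 0.286310
  V(0,0) = exp(-r*dt) * [p*0.072905 + (1-p)*0.286310] = 0.179644; exercise = 0.110000; V(0,0) = max -> 0.179644


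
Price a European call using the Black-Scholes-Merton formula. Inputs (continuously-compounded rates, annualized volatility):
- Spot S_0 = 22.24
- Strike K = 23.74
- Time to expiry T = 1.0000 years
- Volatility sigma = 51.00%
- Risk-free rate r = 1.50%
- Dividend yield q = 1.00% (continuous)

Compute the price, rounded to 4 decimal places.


Answer: Price = 3.9168

Derivation:
d1 = (ln(S/K) + (r - q + 0.5*sigma^2) * T) / (sigma * sqrt(T)) = 0.13682565
d2 = d1 - sigma * sqrt(T) = -0.37317435
exp(-rT) = 0.98511194; exp(-qT) = 0.99004983
C = S_0 * exp(-qT) * N(d1) - K * exp(-rT) * N(d2)
N(d1) = 0.55441569; N(d2) = 0.35450934
C = 22.2400 * 0.99004983 * 0.55441569 - 23.7400 * 0.98511194 * 0.35450934 = 3.9168


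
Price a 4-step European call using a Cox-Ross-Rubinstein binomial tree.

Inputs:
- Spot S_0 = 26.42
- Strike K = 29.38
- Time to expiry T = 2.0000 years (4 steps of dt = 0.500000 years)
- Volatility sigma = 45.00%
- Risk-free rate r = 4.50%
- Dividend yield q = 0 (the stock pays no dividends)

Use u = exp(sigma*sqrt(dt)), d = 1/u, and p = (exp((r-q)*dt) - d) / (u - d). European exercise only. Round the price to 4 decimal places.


dt = T/N = 0.500000
u = exp(sigma*sqrt(dt)) = 1.374648; d = 1/u = 0.727459
p = (exp((r-q)*dt) - d) / (u - d) = 0.456275
Discount per step: exp(-r*dt) = 0.977751
Stock lattice S(k, i) with i counting down-moves:
  k=0: S(0,0) = 26.4200
  k=1: S(1,0) = 36.3182; S(1,1) = 19.2195
  k=2: S(2,0) = 49.9248; S(2,1) = 26.4200; S(2,2) = 13.9814
  k=3: S(3,0) = 68.6290; S(3,1) = 36.3182; S(3,2) = 19.2195; S(3,3) = 10.1709
  k=4: S(4,0) = 94.3408; S(4,1) = 49.9248; S(4,2) = 26.4200; S(4,3) = 13.9814; S(4,4) = 7.3989
Terminal payoffs V(N, i) = max(S_T - K, 0):
  V(4,0) = 64.960776; V(4,1) = 20.544776; V(4,2) = 0.000000; V(4,3) = 0.000000; V(4,4) = 0.000000
Backward induction: V(k, i) = exp(-r*dt) * [p * V(k+1, i) + (1-p) * V(k+1, i+1)].
  V(3,0) = exp(-r*dt) * [p*64.960776 + (1-p)*20.544776] = 39.902687
  V(3,1) = exp(-r*dt) * [p*20.544776 + (1-p)*0.000000] = 9.165501
  V(3,2) = exp(-r*dt) * [p*0.000000 + (1-p)*0.000000] = 0.000000
  V(3,3) = exp(-r*dt) * [p*0.000000 + (1-p)*0.000000] = 0.000000
  V(2,0) = exp(-r*dt) * [p*39.902687 + (1-p)*9.165501] = 22.674151
  V(2,1) = exp(-r*dt) * [p*9.165501 + (1-p)*0.000000] = 4.088942
  V(2,2) = exp(-r*dt) * [p*0.000000 + (1-p)*0.000000] = 0.000000
  V(1,0) = exp(-r*dt) * [p*22.674151 + (1-p)*4.088942] = 12.289260
  V(1,1) = exp(-r*dt) * [p*4.088942 + (1-p)*0.000000] = 1.824172
  V(0,0) = exp(-r*dt) * [p*12.289260 + (1-p)*1.824172] = 6.452305

Answer: Price = V(0,0) = 6.4523


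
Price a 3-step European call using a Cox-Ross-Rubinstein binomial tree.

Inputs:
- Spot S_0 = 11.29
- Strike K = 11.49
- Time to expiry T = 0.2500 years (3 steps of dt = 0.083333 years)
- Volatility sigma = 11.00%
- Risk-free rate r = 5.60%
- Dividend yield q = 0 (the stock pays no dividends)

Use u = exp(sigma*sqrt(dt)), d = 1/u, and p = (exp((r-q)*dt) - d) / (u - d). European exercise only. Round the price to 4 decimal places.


dt = T/N = 0.083333
u = exp(sigma*sqrt(dt)) = 1.032264; d = 1/u = 0.968745
p = (exp((r-q)*dt) - d) / (u - d) = 0.565702
Discount per step: exp(-r*dt) = 0.995344
Stock lattice S(k, i) with i counting down-moves:
  k=0: S(0,0) = 11.2900
  k=1: S(1,0) = 11.6543; S(1,1) = 10.9371
  k=2: S(2,0) = 12.0303; S(2,1) = 11.2900; S(2,2) = 10.5953
  k=3: S(3,0) = 12.4184; S(3,1) = 11.6543; S(3,2) = 10.9371; S(3,3) = 10.2641
Terminal payoffs V(N, i) = max(S_T - K, 0):
  V(3,0) = 0.928412; V(3,1) = 0.164258; V(3,2) = 0.000000; V(3,3) = 0.000000
Backward induction: V(k, i) = exp(-r*dt) * [p * V(k+1, i) + (1-p) * V(k+1, i+1)].
  V(2,0) = exp(-r*dt) * [p*0.928412 + (1-p)*0.164258] = 0.593764
  V(2,1) = exp(-r*dt) * [p*0.164258 + (1-p)*0.000000] = 0.092489
  V(2,2) = exp(-r*dt) * [p*0.000000 + (1-p)*0.000000] = 0.000000
  V(1,0) = exp(-r*dt) * [p*0.593764 + (1-p)*0.092489] = 0.374311
  V(1,1) = exp(-r*dt) * [p*0.092489 + (1-p)*0.000000] = 0.052078
  V(0,0) = exp(-r*dt) * [p*0.374311 + (1-p)*0.052078] = 0.233274

Answer: Price = V(0,0) = 0.2333


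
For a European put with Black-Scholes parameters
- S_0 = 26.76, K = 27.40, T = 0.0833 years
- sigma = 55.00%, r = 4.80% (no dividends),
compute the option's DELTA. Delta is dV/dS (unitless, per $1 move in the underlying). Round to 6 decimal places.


Answer: Delta = -0.517680

Derivation:
d1 = -0.0443320672; d2 = -0.2030716338
phi(d1) = 0.3985504459; exp(-qT) = 1.0000000000; exp(-rT) = 0.9960095830
N(-d1) = 0.5176801446
Delta = -exp(-qT) * N(-d1) = -1.0000000000 * 0.5176801446 = -0.517680


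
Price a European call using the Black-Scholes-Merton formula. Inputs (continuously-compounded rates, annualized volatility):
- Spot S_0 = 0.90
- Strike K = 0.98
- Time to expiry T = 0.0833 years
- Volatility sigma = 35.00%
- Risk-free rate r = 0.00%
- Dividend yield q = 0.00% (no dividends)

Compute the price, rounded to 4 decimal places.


d1 = (ln(S/K) + (r - q + 0.5*sigma^2) * T) / (sigma * sqrt(T)) = -0.79250429
d2 = d1 - sigma * sqrt(T) = -0.89352038
exp(-rT) = 1.00000000; exp(-qT) = 1.00000000
C = S_0 * exp(-qT) * N(d1) - K * exp(-rT) * N(d2)
N(d1) = 0.21403334; N(d2) = 0.18578928
C = 0.9000 * 1.00000000 * 0.21403334 - 0.9800 * 1.00000000 * 0.18578928 = 0.0106

Answer: Price = 0.0106


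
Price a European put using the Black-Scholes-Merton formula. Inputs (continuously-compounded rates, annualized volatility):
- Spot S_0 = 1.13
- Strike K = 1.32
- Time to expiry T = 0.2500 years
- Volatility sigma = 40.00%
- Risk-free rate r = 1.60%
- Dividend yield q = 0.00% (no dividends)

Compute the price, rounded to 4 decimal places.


d1 = (ln(S/K) + (r - q + 0.5*sigma^2) * T) / (sigma * sqrt(T)) = -0.65707052
d2 = d1 - sigma * sqrt(T) = -0.85707052
exp(-rT) = 0.99600799; exp(-qT) = 1.00000000
P = K * exp(-rT) * N(-d2) - S_0 * exp(-qT) * N(-d1)
N(-d1) = 0.74443221; N(-d2) = 0.80429704
P = 1.3200 * 0.99600799 * 0.80429704 - 1.1300 * 1.00000000 * 0.74443221 = 0.2162

Answer: Price = 0.2162


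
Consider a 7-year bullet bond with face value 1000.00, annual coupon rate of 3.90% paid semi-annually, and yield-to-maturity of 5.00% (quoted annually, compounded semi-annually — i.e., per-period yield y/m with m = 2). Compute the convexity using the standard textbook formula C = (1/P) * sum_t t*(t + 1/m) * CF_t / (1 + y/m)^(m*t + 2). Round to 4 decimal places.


Coupon per period c = face * coupon_rate / m = 19.500000
Periods per year m = 2; per-period yield y/m = 0.025000
Number of cashflows N = 14
Cashflows (t years, CF_t, discount factor 1/(1+y/m)^(m*t), PV):
  t = 0.5000: CF_t = 19.500000, DF = 0.975610, PV = 19.024390
  t = 1.0000: CF_t = 19.500000, DF = 0.951814, PV = 18.560381
  t = 1.5000: CF_t = 19.500000, DF = 0.928599, PV = 18.107689
  t = 2.0000: CF_t = 19.500000, DF = 0.905951, PV = 17.666038
  t = 2.5000: CF_t = 19.500000, DF = 0.883854, PV = 17.235159
  t = 3.0000: CF_t = 19.500000, DF = 0.862297, PV = 16.814789
  t = 3.5000: CF_t = 19.500000, DF = 0.841265, PV = 16.404672
  t = 4.0000: CF_t = 19.500000, DF = 0.820747, PV = 16.004558
  t = 4.5000: CF_t = 19.500000, DF = 0.800728, PV = 15.614203
  t = 5.0000: CF_t = 19.500000, DF = 0.781198, PV = 15.233369
  t = 5.5000: CF_t = 19.500000, DF = 0.762145, PV = 14.861823
  t = 6.0000: CF_t = 19.500000, DF = 0.743556, PV = 14.499340
  t = 6.5000: CF_t = 19.500000, DF = 0.725420, PV = 14.145697
  t = 7.0000: CF_t = 1019.500000, DF = 0.707727, PV = 721.527876
Price P = sum_t PV_t = 935.699983
Convexity numerator sum_t t*(t + 1/m) * CF_t / (1+y/m)^(m*t + 2):
  t = 0.5000: term = 9.053844
  t = 1.0000: term = 26.499056
  t = 1.5000: term = 51.705476
  t = 2.0000: term = 84.073944
  t = 2.5000: term = 123.035041
  t = 3.0000: term = 168.047860
  t = 3.5000: term = 218.598843
  t = 4.0000: term = 274.200639
  t = 4.5000: term = 334.391023
  t = 5.0000: term = 398.731843
  t = 5.5000: term = 466.808012
  t = 6.0000: term = 538.226532
  t = 6.5000: term = 612.615565
  t = 7.0000: term = 36054.932534
Convexity = (1/P) * sum = 39360.920214 / 935.699983 = 42.065749

Answer: Convexity = 42.0657


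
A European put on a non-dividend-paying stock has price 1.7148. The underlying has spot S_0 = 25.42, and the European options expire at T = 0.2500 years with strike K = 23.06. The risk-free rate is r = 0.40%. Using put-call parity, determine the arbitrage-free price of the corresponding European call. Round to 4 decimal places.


Put-call parity: C - P = S_0 * exp(-qT) - K * exp(-rT).
S_0 * exp(-qT) = 25.4200 * 1.00000000 = 25.42000000
K * exp(-rT) = 23.0600 * 0.99900050 = 23.03695153
C = P + S*exp(-qT) - K*exp(-rT)
C = 1.7148 + 25.42000000 - 23.03695153 = 4.0978

Answer: Call price = 4.0978


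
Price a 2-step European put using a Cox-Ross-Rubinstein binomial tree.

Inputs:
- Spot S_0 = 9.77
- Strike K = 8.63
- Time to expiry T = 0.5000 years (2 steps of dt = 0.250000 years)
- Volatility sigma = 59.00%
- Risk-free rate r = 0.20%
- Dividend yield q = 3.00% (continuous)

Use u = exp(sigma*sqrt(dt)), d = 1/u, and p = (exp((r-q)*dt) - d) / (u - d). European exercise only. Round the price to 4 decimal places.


Answer: Price = V(0,0) = 1.0984

Derivation:
dt = T/N = 0.250000
u = exp(sigma*sqrt(dt)) = 1.343126; d = 1/u = 0.744532
p = (exp((r-q)*dt) - d) / (u - d) = 0.415127
Discount per step: exp(-r*dt) = 0.999500
Stock lattice S(k, i) with i counting down-moves:
  k=0: S(0,0) = 9.7700
  k=1: S(1,0) = 13.1223; S(1,1) = 7.2741
  k=2: S(2,0) = 17.6250; S(2,1) = 9.7700; S(2,2) = 5.4158
Terminal payoffs V(N, i) = max(K - S_T, 0):
  V(2,0) = 0.000000; V(2,1) = 0.000000; V(2,2) = 3.214222
Backward induction: V(k, i) = exp(-r*dt) * [p * V(k+1, i) + (1-p) * V(k+1, i+1)].
  V(1,0) = exp(-r*dt) * [p*0.000000 + (1-p)*0.000000] = 0.000000
  V(1,1) = exp(-r*dt) * [p*0.000000 + (1-p)*3.214222] = 1.878972
  V(0,0) = exp(-r*dt) * [p*0.000000 + (1-p)*1.878972] = 1.098411


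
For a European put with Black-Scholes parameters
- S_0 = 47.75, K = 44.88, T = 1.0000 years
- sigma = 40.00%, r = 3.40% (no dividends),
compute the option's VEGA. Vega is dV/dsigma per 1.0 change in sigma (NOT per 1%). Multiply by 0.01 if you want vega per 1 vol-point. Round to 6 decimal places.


Answer: Vega = 17.292192

Derivation:
d1 = 0.4399670143; d2 = 0.0399670143
phi(d1) = 0.3621401382; exp(-qT) = 1.0000000000; exp(-rT) = 0.9665715046
Vega = S * exp(-qT) * phi(d1) * sqrt(T) = 47.7500 * 1.0000000000 * 0.3621401382 * 1.0000000000 = 17.292192


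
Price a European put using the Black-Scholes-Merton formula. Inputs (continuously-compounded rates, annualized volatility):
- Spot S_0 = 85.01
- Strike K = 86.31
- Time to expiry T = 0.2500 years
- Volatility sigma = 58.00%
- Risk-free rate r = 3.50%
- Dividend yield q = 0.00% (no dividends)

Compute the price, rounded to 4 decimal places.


Answer: Price = 10.1088

Derivation:
d1 = (ln(S/K) + (r - q + 0.5*sigma^2) * T) / (sigma * sqrt(T)) = 0.12283942
d2 = d1 - sigma * sqrt(T) = -0.16716058
exp(-rT) = 0.99128817; exp(-qT) = 1.00000000
P = K * exp(-rT) * N(-d2) - S_0 * exp(-qT) * N(-d1)
N(-d1) = 0.45111713; N(-d2) = 0.56637815
P = 86.3100 * 0.99128817 * 0.56637815 - 85.0100 * 1.00000000 * 0.45111713 = 10.1088


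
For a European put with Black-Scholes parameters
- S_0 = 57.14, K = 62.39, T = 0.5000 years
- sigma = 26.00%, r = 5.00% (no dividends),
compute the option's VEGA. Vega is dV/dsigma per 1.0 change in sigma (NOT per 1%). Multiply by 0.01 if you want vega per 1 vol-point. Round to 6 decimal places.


d1 = -0.2502103291; d2 = -0.4340580923
phi(d1) = 0.3866477769; exp(-qT) = 1.0000000000; exp(-rT) = 0.9753099120
Vega = S * exp(-qT) * phi(d1) * sqrt(T) = 57.1400 * 1.0000000000 * 0.3866477769 * 0.7071067812 = 15.622148

Answer: Vega = 15.622148


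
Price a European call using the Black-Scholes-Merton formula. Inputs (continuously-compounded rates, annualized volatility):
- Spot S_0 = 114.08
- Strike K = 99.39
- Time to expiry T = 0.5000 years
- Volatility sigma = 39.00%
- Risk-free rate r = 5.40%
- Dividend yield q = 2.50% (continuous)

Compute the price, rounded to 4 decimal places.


Answer: Price = 21.1370

Derivation:
d1 = (ln(S/K) + (r - q + 0.5*sigma^2) * T) / (sigma * sqrt(T)) = 0.69033004
d2 = d1 - sigma * sqrt(T) = 0.41455840
exp(-rT) = 0.97336124; exp(-qT) = 0.98757780
C = S_0 * exp(-qT) * N(d1) - K * exp(-rT) * N(d2)
N(d1) = 0.75500667; N(d2) = 0.66076740
C = 114.0800 * 0.98757780 * 0.75500667 - 99.3900 * 0.97336124 * 0.66076740 = 21.1370


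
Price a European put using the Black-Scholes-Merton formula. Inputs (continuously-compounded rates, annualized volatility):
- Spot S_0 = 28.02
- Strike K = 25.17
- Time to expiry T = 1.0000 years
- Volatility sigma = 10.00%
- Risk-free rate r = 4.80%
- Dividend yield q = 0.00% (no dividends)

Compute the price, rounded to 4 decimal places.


d1 = (ln(S/K) + (r - q + 0.5*sigma^2) * T) / (sigma * sqrt(T)) = 1.60265732
d2 = d1 - sigma * sqrt(T) = 1.50265732
exp(-rT) = 0.95313379; exp(-qT) = 1.00000000
P = K * exp(-rT) * N(-d2) - S_0 * exp(-qT) * N(-d1)
N(-d1) = 0.05450517; N(-d2) = 0.06646372
P = 25.1700 * 0.95313379 * 0.06646372 - 28.0200 * 1.00000000 * 0.05450517 = 0.0673

Answer: Price = 0.0673


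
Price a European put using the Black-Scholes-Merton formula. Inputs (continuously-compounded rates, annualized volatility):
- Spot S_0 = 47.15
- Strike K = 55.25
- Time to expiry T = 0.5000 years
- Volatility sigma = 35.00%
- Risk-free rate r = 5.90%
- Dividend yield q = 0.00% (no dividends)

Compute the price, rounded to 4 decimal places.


d1 = (ln(S/K) + (r - q + 0.5*sigma^2) * T) / (sigma * sqrt(T)) = -0.39763375
d2 = d1 - sigma * sqrt(T) = -0.64512112
exp(-rT) = 0.97093088; exp(-qT) = 1.00000000
P = K * exp(-rT) * N(-d2) - S_0 * exp(-qT) * N(-d1)
N(-d1) = 0.65454991; N(-d2) = 0.74057565
P = 55.2500 * 0.97093088 * 0.74057565 - 47.1500 * 1.00000000 * 0.65454991 = 8.8654

Answer: Price = 8.8654


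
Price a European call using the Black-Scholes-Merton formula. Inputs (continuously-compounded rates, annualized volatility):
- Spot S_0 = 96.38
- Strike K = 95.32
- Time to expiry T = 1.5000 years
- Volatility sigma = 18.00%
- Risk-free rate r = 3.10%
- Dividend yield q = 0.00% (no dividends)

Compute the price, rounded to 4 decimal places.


Answer: Price = 11.1957

Derivation:
d1 = (ln(S/K) + (r - q + 0.5*sigma^2) * T) / (sigma * sqrt(T)) = 0.37132023
d2 = d1 - sigma * sqrt(T) = 0.15086616
exp(-rT) = 0.95456456; exp(-qT) = 1.00000000
C = S_0 * exp(-qT) * N(d1) - K * exp(-rT) * N(d2)
N(d1) = 0.64480048; N(d2) = 0.55995935
C = 96.3800 * 1.00000000 * 0.64480048 - 95.3200 * 0.95456456 * 0.55995935 = 11.1957


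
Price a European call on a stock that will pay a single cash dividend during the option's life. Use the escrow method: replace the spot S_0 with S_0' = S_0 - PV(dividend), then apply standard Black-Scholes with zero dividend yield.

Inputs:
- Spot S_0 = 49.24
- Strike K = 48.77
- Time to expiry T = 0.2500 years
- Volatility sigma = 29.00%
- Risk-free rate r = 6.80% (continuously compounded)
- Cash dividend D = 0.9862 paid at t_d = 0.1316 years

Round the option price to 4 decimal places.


PV(D) = D * exp(-r * t_d) = 0.9862 * 0.99109112 = 0.97741406
S_0' = S_0 - PV(D) = 49.2400 - 0.97741406 = 48.26258594
d1 = (ln(S_0'/K) + (r + sigma^2/2)*T) / (sigma*sqrt(T)) = 0.11761222
d2 = d1 - sigma*sqrt(T) = -0.02738778
exp(-rT) = 0.98314368
N(d1) = 0.54681254; N(d2) = 0.48907522
C = S_0' * N(d1) - K * exp(-rT) * N(d2) = 48.26258594 * 0.54681254 - 48.7700 * 0.98314368 * 0.48907522 = 2.9404

Answer: Price = 2.9404


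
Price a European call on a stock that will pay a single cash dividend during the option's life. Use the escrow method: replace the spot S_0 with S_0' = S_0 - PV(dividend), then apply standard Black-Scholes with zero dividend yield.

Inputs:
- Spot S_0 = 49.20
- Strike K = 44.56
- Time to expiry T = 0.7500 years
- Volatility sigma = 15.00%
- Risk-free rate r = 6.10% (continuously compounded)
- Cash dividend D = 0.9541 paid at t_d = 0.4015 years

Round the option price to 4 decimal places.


PV(D) = D * exp(-r * t_d) = 0.9541 * 0.97580598 = 0.93101649
S_0' = S_0 - PV(D) = 49.2000 - 0.93101649 = 48.26898351
d1 = (ln(S_0'/K) + (r + sigma^2/2)*T) / (sigma*sqrt(T)) = 1.03261094
d2 = d1 - sigma*sqrt(T) = 0.90270713
exp(-rT) = 0.95528075
N(d1) = 0.84910700; N(d2) = 0.81665932
C = S_0' * N(d1) - K * exp(-rT) * N(d2) = 48.26898351 * 0.84910700 - 44.5600 * 0.95528075 * 0.81665932 = 6.2225

Answer: Price = 6.2225


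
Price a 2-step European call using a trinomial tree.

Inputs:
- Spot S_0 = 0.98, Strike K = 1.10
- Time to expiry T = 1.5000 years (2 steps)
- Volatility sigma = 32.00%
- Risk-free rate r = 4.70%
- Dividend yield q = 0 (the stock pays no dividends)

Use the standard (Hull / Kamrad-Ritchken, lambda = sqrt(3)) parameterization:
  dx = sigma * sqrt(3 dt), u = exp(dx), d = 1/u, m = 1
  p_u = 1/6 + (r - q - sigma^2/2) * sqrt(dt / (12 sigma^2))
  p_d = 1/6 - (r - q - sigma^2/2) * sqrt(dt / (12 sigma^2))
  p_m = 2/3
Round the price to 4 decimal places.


dt = T/N = 0.750000; dx = sigma*sqrt(3*dt) = 0.480000
u = exp(dx) = 1.616074; d = 1/u = 0.618783
p_u = 0.163385, p_m = 0.666667, p_d = 0.169948
Discount per step: exp(-r*dt) = 0.965364
Stock lattice S(k, j) with j the centered position index:
  k=0: S(0,+0) = 0.9800
  k=1: S(1,-1) = 0.6064; S(1,+0) = 0.9800; S(1,+1) = 1.5838
  k=2: S(2,-2) = 0.3752; S(2,-1) = 0.6064; S(2,+0) = 0.9800; S(2,+1) = 1.5838; S(2,+2) = 2.5595
Terminal payoffs V(N, j) = max(S_T - K, 0):
  V(2,-2) = 0.000000; V(2,-1) = 0.000000; V(2,+0) = 0.000000; V(2,+1) = 0.483753; V(2,+2) = 1.459463
Backward induction: V(k, j) = exp(-r*dt) * [p_u * V(k+1, j+1) + p_m * V(k+1, j) + p_d * V(k+1, j-1)]
  V(1,-1) = exp(-r*dt) * [p_u*0.000000 + p_m*0.000000 + p_d*0.000000] = 0.000000
  V(1,+0) = exp(-r*dt) * [p_u*0.483753 + p_m*0.000000 + p_d*0.000000] = 0.076301
  V(1,+1) = exp(-r*dt) * [p_u*1.459463 + p_m*0.483753 + p_d*0.000000] = 0.541528
  V(0,+0) = exp(-r*dt) * [p_u*0.541528 + p_m*0.076301 + p_d*0.000000] = 0.134518

Answer: Price = V(0,0) = 0.1345


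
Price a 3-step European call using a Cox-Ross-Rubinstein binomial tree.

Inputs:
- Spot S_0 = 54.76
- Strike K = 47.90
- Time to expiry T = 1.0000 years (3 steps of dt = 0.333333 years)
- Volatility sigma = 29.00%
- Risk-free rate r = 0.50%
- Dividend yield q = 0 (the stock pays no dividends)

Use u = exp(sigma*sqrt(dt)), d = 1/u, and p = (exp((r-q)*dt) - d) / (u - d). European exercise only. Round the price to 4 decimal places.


Answer: Price = V(0,0) = 10.0014

Derivation:
dt = T/N = 0.333333
u = exp(sigma*sqrt(dt)) = 1.182264; d = 1/u = 0.845834
p = (exp((r-q)*dt) - d) / (u - d) = 0.463198
Discount per step: exp(-r*dt) = 0.998335
Stock lattice S(k, i) with i counting down-moves:
  k=0: S(0,0) = 54.7600
  k=1: S(1,0) = 64.7408; S(1,1) = 46.3179
  k=2: S(2,0) = 76.5407; S(2,1) = 54.7600; S(2,2) = 39.1773
  k=3: S(3,0) = 90.4914; S(3,1) = 64.7408; S(3,2) = 46.3179; S(3,3) = 33.1375
Terminal payoffs V(N, i) = max(S_T - K, 0):
  V(3,0) = 42.591392; V(3,1) = 16.840798; V(3,2) = 0.000000; V(3,3) = 0.000000
Backward induction: V(k, i) = exp(-r*dt) * [p * V(k+1, i) + (1-p) * V(k+1, i+1)].
  V(2,0) = exp(-r*dt) * [p*42.591392 + (1-p)*16.840798] = 28.720507
  V(2,1) = exp(-r*dt) * [p*16.840798 + (1-p)*0.000000] = 7.787629
  V(2,2) = exp(-r*dt) * [p*0.000000 + (1-p)*0.000000] = 0.000000
  V(1,0) = exp(-r*dt) * [p*28.720507 + (1-p)*7.787629] = 17.454576
  V(1,1) = exp(-r*dt) * [p*7.787629 + (1-p)*0.000000] = 3.601205
  V(0,0) = exp(-r*dt) * [p*17.454576 + (1-p)*3.601205] = 10.001372


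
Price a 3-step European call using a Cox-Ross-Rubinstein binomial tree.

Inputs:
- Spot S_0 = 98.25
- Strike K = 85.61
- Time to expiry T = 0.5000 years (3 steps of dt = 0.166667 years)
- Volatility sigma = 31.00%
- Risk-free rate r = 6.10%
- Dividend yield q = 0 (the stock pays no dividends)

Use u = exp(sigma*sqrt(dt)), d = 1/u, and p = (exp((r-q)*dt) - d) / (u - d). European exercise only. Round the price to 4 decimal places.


Answer: Price = V(0,0) = 17.3284

Derivation:
dt = T/N = 0.166667
u = exp(sigma*sqrt(dt)) = 1.134914; d = 1/u = 0.881124
p = (exp((r-q)*dt) - d) / (u - d) = 0.508667
Discount per step: exp(-r*dt) = 0.989885
Stock lattice S(k, i) with i counting down-moves:
  k=0: S(0,0) = 98.2500
  k=1: S(1,0) = 111.5053; S(1,1) = 86.5704
  k=2: S(2,0) = 126.5490; S(2,1) = 98.2500; S(2,2) = 76.2793
  k=3: S(3,0) = 143.6222; S(3,1) = 111.5053; S(3,2) = 86.5704; S(3,3) = 67.2115
Terminal payoffs V(N, i) = max(S_T - K, 0):
  V(3,0) = 58.012189; V(3,1) = 25.895311; V(3,2) = 0.960428; V(3,3) = 0.000000
Backward induction: V(k, i) = exp(-r*dt) * [p * V(k+1, i) + (1-p) * V(k+1, i+1)].
  V(2,0) = exp(-r*dt) * [p*58.012189 + (1-p)*25.895311] = 41.804909
  V(2,1) = exp(-r*dt) * [p*25.895311 + (1-p)*0.960428] = 13.505959
  V(2,2) = exp(-r*dt) * [p*0.960428 + (1-p)*0.000000] = 0.483596
  V(1,0) = exp(-r*dt) * [p*41.804909 + (1-p)*13.505959] = 27.618469
  V(1,1) = exp(-r*dt) * [p*13.505959 + (1-p)*0.483596] = 7.035742
  V(0,0) = exp(-r*dt) * [p*27.618469 + (1-p)*7.035742] = 17.328417


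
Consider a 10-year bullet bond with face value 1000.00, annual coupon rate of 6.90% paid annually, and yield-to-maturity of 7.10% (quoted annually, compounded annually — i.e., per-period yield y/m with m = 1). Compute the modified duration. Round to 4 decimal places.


Answer: Modified duration = 7.0250

Derivation:
Coupon per period c = face * coupon_rate / m = 69.000000
Periods per year m = 1; per-period yield y/m = 0.071000
Number of cashflows N = 10
Cashflows (t years, CF_t, discount factor 1/(1+y/m)^(m*t), PV):
  t = 1.0000: CF_t = 69.000000, DF = 0.933707, PV = 64.425770
  t = 2.0000: CF_t = 69.000000, DF = 0.871808, PV = 60.154781
  t = 3.0000: CF_t = 69.000000, DF = 0.814013, PV = 56.166929
  t = 4.0000: CF_t = 69.000000, DF = 0.760050, PV = 52.443444
  t = 5.0000: CF_t = 69.000000, DF = 0.709664, PV = 48.966801
  t = 6.0000: CF_t = 69.000000, DF = 0.662618, PV = 45.720636
  t = 7.0000: CF_t = 69.000000, DF = 0.618691, PV = 42.689670
  t = 8.0000: CF_t = 69.000000, DF = 0.577676, PV = 39.859636
  t = 9.0000: CF_t = 69.000000, DF = 0.539380, PV = 37.217213
  t = 10.0000: CF_t = 1069.000000, DF = 0.503623, PV = 538.372660
Price P = sum_t PV_t = 986.017541
First compute Macaulay numerator sum_t t * PV_t:
  t * PV_t at t = 1.0000: 64.425770
  t * PV_t at t = 2.0000: 120.309562
  t * PV_t at t = 3.0000: 168.500787
  t * PV_t at t = 4.0000: 209.773777
  t * PV_t at t = 5.0000: 244.834007
  t * PV_t at t = 6.0000: 274.323818
  t * PV_t at t = 7.0000: 298.827688
  t * PV_t at t = 8.0000: 318.877085
  t * PV_t at t = 9.0000: 334.954921
  t * PV_t at t = 10.0000: 5383.726597
Macaulay duration D = 7418.554012 / 986.017541 = 7.523755
Modified duration = D / (1 + y/m) = 7.523755 / (1 + 0.071000) = 7.024981


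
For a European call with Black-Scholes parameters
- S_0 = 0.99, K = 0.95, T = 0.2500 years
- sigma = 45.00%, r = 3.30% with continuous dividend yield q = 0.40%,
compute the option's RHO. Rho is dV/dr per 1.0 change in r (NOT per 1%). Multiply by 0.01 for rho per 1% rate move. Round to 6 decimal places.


Answer: Rho = 0.127438

Derivation:
d1 = 0.3280242602; d2 = 0.1030242602
phi(d1) = 0.3780463428; exp(-qT) = 0.9990004998; exp(-rT) = 0.9917839379
N(d2) = 0.5410281417
Rho = K*T*exp(-rT)*N(d2) = 0.9500 * 0.2500 * 0.9917839379 * 0.5410281417 = 0.127438


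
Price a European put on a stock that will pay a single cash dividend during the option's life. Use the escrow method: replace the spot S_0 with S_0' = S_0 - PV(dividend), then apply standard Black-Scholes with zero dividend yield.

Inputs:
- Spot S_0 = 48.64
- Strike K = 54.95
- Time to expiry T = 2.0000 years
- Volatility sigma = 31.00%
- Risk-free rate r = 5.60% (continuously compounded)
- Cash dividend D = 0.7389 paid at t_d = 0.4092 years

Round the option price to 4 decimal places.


PV(D) = D * exp(-r * t_d) = 0.7389 * 0.97734536 = 0.72216049
S_0' = S_0 - PV(D) = 48.6400 - 0.72216049 = 47.91783951
d1 = (ln(S_0'/K) + (r + sigma^2/2)*T) / (sigma*sqrt(T)) = 0.16232477
d2 = d1 - sigma*sqrt(T) = -0.27608143
exp(-rT) = 0.89404426
N(-d1) = 0.43552505; N(-d2) = 0.60875724
P = K * exp(-rT) * N(-d2) - S_0' * N(-d1) = 54.9500 * 0.89404426 * 0.60875724 - 47.91783951 * 0.43552505 = 9.0374

Answer: Price = 9.0374


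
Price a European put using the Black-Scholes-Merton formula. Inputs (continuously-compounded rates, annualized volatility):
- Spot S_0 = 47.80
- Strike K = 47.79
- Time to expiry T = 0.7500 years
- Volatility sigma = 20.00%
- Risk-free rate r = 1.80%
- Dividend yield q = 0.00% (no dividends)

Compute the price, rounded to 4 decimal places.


Answer: Price = 2.9612

Derivation:
d1 = (ln(S/K) + (r - q + 0.5*sigma^2) * T) / (sigma * sqrt(T)) = 0.16575280
d2 = d1 - sigma * sqrt(T) = -0.00745228
exp(-rT) = 0.98659072; exp(-qT) = 1.00000000
P = K * exp(-rT) * N(-d2) - S_0 * exp(-qT) * N(-d1)
N(-d1) = 0.43417575; N(-d2) = 0.50297300
P = 47.7900 * 0.98659072 * 0.50297300 - 47.8000 * 1.00000000 * 0.43417575 = 2.9612


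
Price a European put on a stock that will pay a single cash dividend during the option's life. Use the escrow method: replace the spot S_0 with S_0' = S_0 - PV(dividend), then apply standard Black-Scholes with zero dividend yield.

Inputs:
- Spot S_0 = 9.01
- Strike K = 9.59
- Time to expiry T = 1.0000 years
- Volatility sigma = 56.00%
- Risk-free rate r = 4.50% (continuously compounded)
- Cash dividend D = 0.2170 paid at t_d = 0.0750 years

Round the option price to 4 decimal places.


Answer: Price = 2.1730

Derivation:
PV(D) = D * exp(-r * t_d) = 0.2170 * 0.99663069 = 0.21626886
S_0' = S_0 - PV(D) = 9.0100 - 0.21626886 = 8.79373114
d1 = (ln(S_0'/K) + (r + sigma^2/2)*T) / (sigma*sqrt(T)) = 0.20556823
d2 = d1 - sigma*sqrt(T) = -0.35443177
exp(-rT) = 0.95599748
N(-d1) = 0.41856410; N(-d2) = 0.63849234
P = K * exp(-rT) * N(-d2) - S_0' * N(-d1) = 9.5900 * 0.95599748 * 0.63849234 - 8.79373114 * 0.41856410 = 2.1730


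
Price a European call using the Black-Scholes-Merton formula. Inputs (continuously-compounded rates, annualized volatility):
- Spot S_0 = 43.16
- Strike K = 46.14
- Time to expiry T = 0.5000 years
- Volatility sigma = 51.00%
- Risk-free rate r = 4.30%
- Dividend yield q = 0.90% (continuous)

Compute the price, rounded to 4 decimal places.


Answer: Price = 5.2681

Derivation:
d1 = (ln(S/K) + (r - q + 0.5*sigma^2) * T) / (sigma * sqrt(T)) = 0.04231240
d2 = d1 - sigma * sqrt(T) = -0.31831205
exp(-rT) = 0.97872948; exp(-qT) = 0.99551011
C = S_0 * exp(-qT) * N(d1) - K * exp(-rT) * N(d2)
N(d1) = 0.51687517; N(d2) = 0.37512412
C = 43.1600 * 0.99551011 * 0.51687517 - 46.1400 * 0.97872948 * 0.37512412 = 5.2681


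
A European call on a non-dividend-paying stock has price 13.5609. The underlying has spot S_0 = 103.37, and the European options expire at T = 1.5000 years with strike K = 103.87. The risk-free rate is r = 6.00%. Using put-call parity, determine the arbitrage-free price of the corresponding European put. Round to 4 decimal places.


Put-call parity: C - P = S_0 * exp(-qT) - K * exp(-rT).
S_0 * exp(-qT) = 103.3700 * 1.00000000 = 103.37000000
K * exp(-rT) = 103.8700 * 0.91393119 = 94.93003221
P = C - S*exp(-qT) + K*exp(-rT)
P = 13.5609 - 103.37000000 + 94.93003221 = 5.1209

Answer: Put price = 5.1209


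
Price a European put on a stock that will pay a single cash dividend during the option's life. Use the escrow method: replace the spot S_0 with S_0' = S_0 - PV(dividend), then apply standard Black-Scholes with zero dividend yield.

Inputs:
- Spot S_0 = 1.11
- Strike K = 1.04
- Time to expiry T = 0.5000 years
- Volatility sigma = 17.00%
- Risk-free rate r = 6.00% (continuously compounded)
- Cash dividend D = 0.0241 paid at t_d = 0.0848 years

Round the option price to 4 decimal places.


Answer: Price = 0.0209

Derivation:
PV(D) = D * exp(-r * t_d) = 0.0241 * 0.99492492 = 0.02397769
S_0' = S_0 - PV(D) = 1.1100 - 0.02397769 = 1.08602231
d1 = (ln(S_0'/K) + (r + sigma^2/2)*T) / (sigma*sqrt(T)) = 0.66988843
d2 = d1 - sigma*sqrt(T) = 0.54968028
exp(-rT) = 0.97044553
N(-d1) = 0.25146446; N(-d2) = 0.29126934
P = K * exp(-rT) * N(-d2) - S_0' * N(-d1) = 1.0400 * 0.97044553 * 0.29126934 - 1.08602231 * 0.25146446 = 0.0209


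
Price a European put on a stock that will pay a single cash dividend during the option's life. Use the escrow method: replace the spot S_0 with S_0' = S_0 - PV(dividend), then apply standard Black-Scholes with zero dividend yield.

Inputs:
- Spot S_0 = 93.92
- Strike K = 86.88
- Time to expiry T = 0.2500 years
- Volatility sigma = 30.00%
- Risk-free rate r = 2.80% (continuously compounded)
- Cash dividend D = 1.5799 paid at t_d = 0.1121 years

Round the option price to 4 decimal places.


PV(D) = D * exp(-r * t_d) = 1.5799 * 0.99686612 = 1.57494878
S_0' = S_0 - PV(D) = 93.9200 - 1.57494878 = 92.34505122
d1 = (ln(S_0'/K) + (r + sigma^2/2)*T) / (sigma*sqrt(T)) = 0.52836175
d2 = d1 - sigma*sqrt(T) = 0.37836175
exp(-rT) = 0.99302444
N(-d1) = 0.29862414; N(-d2) = 0.35258094
P = K * exp(-rT) * N(-d2) - S_0' * N(-d1) = 86.8800 * 0.99302444 * 0.35258094 - 92.34505122 * 0.29862414 = 2.8421

Answer: Price = 2.8421


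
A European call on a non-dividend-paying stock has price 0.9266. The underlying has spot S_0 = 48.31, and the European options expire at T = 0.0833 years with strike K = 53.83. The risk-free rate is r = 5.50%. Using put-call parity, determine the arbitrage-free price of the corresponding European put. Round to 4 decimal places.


Put-call parity: C - P = S_0 * exp(-qT) - K * exp(-rT).
S_0 * exp(-qT) = 48.3100 * 1.00000000 = 48.31000000
K * exp(-rT) = 53.8300 * 0.99542898 = 53.58394194
P = C - S*exp(-qT) + K*exp(-rT)
P = 0.9266 - 48.31000000 + 53.58394194 = 6.2005

Answer: Put price = 6.2005


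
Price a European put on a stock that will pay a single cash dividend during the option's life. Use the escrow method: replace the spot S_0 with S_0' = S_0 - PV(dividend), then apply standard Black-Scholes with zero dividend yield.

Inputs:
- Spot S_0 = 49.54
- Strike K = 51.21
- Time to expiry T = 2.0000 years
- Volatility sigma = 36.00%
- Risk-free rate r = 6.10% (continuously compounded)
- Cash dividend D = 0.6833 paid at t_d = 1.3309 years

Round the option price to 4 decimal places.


PV(D) = D * exp(-r * t_d) = 0.6833 * 0.92202319 = 0.63001845
S_0' = S_0 - PV(D) = 49.5400 - 0.63001845 = 48.90998155
d1 = (ln(S_0'/K) + (r + sigma^2/2)*T) / (sigma*sqrt(T)) = 0.40392821
d2 = d1 - sigma*sqrt(T) = -0.10518867
exp(-rT) = 0.88514837
N(-d1) = 0.34313275; N(-d2) = 0.54188695
P = K * exp(-rT) * N(-d2) - S_0' * N(-d1) = 51.2100 * 0.88514837 * 0.54188695 - 48.90998155 * 0.34313275 = 7.7803

Answer: Price = 7.7803


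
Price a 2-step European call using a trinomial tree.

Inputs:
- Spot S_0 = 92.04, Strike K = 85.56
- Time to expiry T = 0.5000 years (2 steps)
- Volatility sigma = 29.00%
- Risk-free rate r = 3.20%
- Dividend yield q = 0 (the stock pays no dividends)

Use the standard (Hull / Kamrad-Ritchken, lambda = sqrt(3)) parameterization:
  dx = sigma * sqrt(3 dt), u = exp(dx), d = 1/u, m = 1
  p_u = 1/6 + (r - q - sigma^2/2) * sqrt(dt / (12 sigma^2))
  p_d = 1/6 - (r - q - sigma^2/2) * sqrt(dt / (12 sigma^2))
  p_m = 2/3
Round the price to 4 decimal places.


dt = T/N = 0.250000; dx = sigma*sqrt(3*dt) = 0.251147
u = exp(dx) = 1.285500; d = 1/u = 0.777908
p_u = 0.161665, p_m = 0.666667, p_d = 0.171669
Discount per step: exp(-r*dt) = 0.992032
Stock lattice S(k, j) with j the centered position index:
  k=0: S(0,+0) = 92.0400
  k=1: S(1,-1) = 71.5986; S(1,+0) = 92.0400; S(1,+1) = 118.3174
  k=2: S(2,-2) = 55.6971; S(2,-1) = 71.5986; S(2,+0) = 92.0400; S(2,+1) = 118.3174; S(2,+2) = 152.0969
Terminal payoffs V(N, j) = max(S_T - K, 0):
  V(2,-2) = 0.000000; V(2,-1) = 0.000000; V(2,+0) = 6.480000; V(2,+1) = 32.757375; V(2,+2) = 66.536928
Backward induction: V(k, j) = exp(-r*dt) * [p_u * V(k+1, j+1) + p_m * V(k+1, j) + p_d * V(k+1, j-1)]
  V(1,-1) = exp(-r*dt) * [p_u*6.480000 + p_m*0.000000 + p_d*0.000000] = 1.039239
  V(1,+0) = exp(-r*dt) * [p_u*32.757375 + p_m*6.480000 + p_d*0.000000] = 9.539090
  V(1,+1) = exp(-r*dt) * [p_u*66.536928 + p_m*32.757375 + p_d*6.480000] = 33.438748
  V(0,+0) = exp(-r*dt) * [p_u*33.438748 + p_m*9.539090 + p_d*1.039239] = 11.848493

Answer: Price = V(0,0) = 11.8485


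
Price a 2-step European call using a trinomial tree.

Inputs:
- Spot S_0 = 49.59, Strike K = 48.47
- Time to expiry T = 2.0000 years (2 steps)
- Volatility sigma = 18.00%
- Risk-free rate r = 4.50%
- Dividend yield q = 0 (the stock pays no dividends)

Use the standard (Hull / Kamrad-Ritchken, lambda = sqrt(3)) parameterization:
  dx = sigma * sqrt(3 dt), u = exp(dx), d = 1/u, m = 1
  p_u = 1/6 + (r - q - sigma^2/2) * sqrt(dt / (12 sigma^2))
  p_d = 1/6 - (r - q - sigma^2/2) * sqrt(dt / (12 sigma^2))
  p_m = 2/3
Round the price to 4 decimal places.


Answer: Price = V(0,0) = 7.3272

Derivation:
dt = T/N = 1.000000; dx = sigma*sqrt(3*dt) = 0.311769
u = exp(dx) = 1.365839; d = 1/u = 0.732151
p_u = 0.212855, p_m = 0.666667, p_d = 0.120479
Discount per step: exp(-r*dt) = 0.955997
Stock lattice S(k, j) with j the centered position index:
  k=0: S(0,+0) = 49.5900
  k=1: S(1,-1) = 36.3073; S(1,+0) = 49.5900; S(1,+1) = 67.7320
  k=2: S(2,-2) = 26.5824; S(2,-1) = 36.3073; S(2,+0) = 49.5900; S(2,+1) = 67.7320; S(2,+2) = 92.5110
Terminal payoffs V(N, j) = max(S_T - K, 0):
  V(2,-2) = 0.000000; V(2,-1) = 0.000000; V(2,+0) = 1.120000; V(2,+1) = 19.261973; V(2,+2) = 44.040994
Backward induction: V(k, j) = exp(-r*dt) * [p_u * V(k+1, j+1) + p_m * V(k+1, j) + p_d * V(k+1, j-1)]
  V(1,-1) = exp(-r*dt) * [p_u*1.120000 + p_m*0.000000 + p_d*0.000000] = 0.227907
  V(1,+0) = exp(-r*dt) * [p_u*19.261973 + p_m*1.120000 + p_d*0.000000] = 4.633402
  V(1,+1) = exp(-r*dt) * [p_u*44.040994 + p_m*19.261973 + p_d*1.120000] = 21.367102
  V(0,+0) = exp(-r*dt) * [p_u*21.367102 + p_m*4.633402 + p_d*0.227907] = 7.327224
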